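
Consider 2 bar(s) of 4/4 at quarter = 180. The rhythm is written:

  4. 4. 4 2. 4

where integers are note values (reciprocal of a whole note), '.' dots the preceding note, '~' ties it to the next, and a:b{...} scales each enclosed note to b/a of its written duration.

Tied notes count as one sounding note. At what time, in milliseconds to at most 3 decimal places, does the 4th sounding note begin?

1. 0.0ms @ 0 + 500.0ms (3/2)
2. 500.0ms @ 3/2 + 500.0ms (3/2)
3. 1000.0ms @ 3 + 333.333ms (1)
4. 1333.333ms @ 4 + 1000.0ms (3)
5. 2333.333ms @ 7 + 333.333ms (1)

note 4 onset = 4b = 1333.333ms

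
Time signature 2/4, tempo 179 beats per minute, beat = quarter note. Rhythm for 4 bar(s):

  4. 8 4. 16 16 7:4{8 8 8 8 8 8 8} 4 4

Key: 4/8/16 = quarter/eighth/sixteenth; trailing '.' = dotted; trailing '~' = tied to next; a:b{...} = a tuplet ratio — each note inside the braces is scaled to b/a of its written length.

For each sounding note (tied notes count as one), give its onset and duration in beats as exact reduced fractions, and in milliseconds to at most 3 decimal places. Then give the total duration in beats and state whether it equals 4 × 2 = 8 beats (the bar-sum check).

1) 0.0ms=0b +502.793ms=3/2b
2) 502.793ms=3/2b +167.598ms=1/2b
3) 670.391ms=2b +502.793ms=3/2b
4) 1173.184ms=7/2b +83.799ms=1/4b
5) 1256.983ms=15/4b +83.799ms=1/4b
6) 1340.782ms=4b +95.77ms=2/7b
7) 1436.552ms=30/7b +95.77ms=2/7b
8) 1532.322ms=32/7b +95.77ms=2/7b
9) 1628.093ms=34/7b +95.77ms=2/7b
10) 1723.863ms=36/7b +95.77ms=2/7b
11) 1819.633ms=38/7b +95.77ms=2/7b
12) 1915.403ms=40/7b +95.77ms=2/7b
13) 2011.173ms=6b +335.196ms=1b
14) 2346.369ms=7b +335.196ms=1b
Σ=8b of 8 (179bpm 2/4) — PASS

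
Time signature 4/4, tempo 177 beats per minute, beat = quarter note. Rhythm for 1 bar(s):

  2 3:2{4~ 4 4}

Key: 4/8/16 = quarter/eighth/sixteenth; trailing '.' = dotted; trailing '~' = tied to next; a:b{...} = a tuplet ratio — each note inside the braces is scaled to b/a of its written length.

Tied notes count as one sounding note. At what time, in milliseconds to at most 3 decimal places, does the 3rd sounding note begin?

note 3 onset = 10/3b = 1129.944ms

1. 0.0ms @ 0 + 677.966ms (2)
2. 677.966ms @ 2 + 451.977ms (4/3)
3. 1129.944ms @ 10/3 + 225.989ms (2/3)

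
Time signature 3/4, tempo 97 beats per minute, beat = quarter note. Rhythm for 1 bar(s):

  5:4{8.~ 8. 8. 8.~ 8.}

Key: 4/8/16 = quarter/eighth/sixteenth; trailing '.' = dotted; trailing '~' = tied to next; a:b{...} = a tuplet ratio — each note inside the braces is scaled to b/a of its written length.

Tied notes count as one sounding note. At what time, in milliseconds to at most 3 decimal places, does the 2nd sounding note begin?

1. 0.0ms @ 0 + 742.268ms (6/5)
2. 742.268ms @ 6/5 + 371.134ms (3/5)
3. 1113.402ms @ 9/5 + 742.268ms (6/5)

note 2 onset = 6/5b = 742.268ms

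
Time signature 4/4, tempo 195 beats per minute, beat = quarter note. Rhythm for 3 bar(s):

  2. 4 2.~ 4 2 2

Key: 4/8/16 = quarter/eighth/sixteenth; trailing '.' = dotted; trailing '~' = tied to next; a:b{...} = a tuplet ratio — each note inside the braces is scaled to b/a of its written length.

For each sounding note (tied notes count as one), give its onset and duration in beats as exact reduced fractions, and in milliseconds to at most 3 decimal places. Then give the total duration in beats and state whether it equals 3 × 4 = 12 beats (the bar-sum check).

1) 0.0ms=0b +923.077ms=3b
2) 923.077ms=3b +307.692ms=1b
3) 1230.769ms=4b +1230.769ms=4b
4) 2461.538ms=8b +615.385ms=2b
5) 3076.923ms=10b +615.385ms=2b
Σ=12b of 12 (195bpm 4/4) — PASS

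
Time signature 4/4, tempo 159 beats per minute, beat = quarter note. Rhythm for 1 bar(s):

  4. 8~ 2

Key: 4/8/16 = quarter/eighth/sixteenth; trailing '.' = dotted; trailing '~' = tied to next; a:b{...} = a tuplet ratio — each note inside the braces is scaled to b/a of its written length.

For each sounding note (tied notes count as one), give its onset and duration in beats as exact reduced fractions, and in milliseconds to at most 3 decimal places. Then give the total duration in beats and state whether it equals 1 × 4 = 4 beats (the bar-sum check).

1) 0.0ms=0b +566.038ms=3/2b
2) 566.038ms=3/2b +943.396ms=5/2b
Σ=4b of 4 (159bpm 4/4) — PASS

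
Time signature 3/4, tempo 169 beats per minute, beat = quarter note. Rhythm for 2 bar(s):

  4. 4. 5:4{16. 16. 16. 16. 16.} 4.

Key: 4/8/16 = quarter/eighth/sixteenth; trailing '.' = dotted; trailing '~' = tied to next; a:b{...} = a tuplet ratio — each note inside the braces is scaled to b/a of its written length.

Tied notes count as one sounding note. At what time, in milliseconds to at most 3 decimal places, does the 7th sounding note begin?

note 7 onset = 21/5b = 1491.124ms

1. 0.0ms @ 0 + 532.544ms (3/2)
2. 532.544ms @ 3/2 + 532.544ms (3/2)
3. 1065.089ms @ 3 + 106.509ms (3/10)
4. 1171.598ms @ 33/10 + 106.509ms (3/10)
5. 1278.107ms @ 18/5 + 106.509ms (3/10)
6. 1384.615ms @ 39/10 + 106.509ms (3/10)
7. 1491.124ms @ 21/5 + 106.509ms (3/10)
8. 1597.633ms @ 9/2 + 532.544ms (3/2)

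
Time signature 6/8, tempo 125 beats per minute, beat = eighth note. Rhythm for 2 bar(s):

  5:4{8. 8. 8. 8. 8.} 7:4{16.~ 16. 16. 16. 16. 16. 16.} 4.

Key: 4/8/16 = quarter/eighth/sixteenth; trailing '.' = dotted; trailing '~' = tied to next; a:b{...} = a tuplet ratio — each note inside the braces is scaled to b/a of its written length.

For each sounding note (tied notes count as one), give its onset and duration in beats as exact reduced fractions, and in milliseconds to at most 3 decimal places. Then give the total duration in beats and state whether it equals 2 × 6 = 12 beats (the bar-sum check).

1) 0.0ms=0b +576.0ms=6/5b
2) 576.0ms=6/5b +576.0ms=6/5b
3) 1152.0ms=12/5b +576.0ms=6/5b
4) 1728.0ms=18/5b +576.0ms=6/5b
5) 2304.0ms=24/5b +576.0ms=6/5b
6) 2880.0ms=6b +411.429ms=6/7b
7) 3291.429ms=48/7b +205.714ms=3/7b
8) 3497.143ms=51/7b +205.714ms=3/7b
9) 3702.857ms=54/7b +205.714ms=3/7b
10) 3908.571ms=57/7b +205.714ms=3/7b
11) 4114.286ms=60/7b +205.714ms=3/7b
12) 4320.0ms=9b +1440.0ms=3b
Σ=12b of 12 (125bpm 6/8) — PASS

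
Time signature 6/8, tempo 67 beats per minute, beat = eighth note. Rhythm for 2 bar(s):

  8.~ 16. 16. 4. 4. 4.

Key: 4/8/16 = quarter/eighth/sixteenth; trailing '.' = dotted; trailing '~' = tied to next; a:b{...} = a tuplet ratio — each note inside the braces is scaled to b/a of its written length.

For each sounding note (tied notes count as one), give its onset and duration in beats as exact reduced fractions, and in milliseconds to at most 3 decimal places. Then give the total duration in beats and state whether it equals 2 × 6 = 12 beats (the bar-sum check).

1) 0.0ms=0b +2014.925ms=9/4b
2) 2014.925ms=9/4b +671.642ms=3/4b
3) 2686.567ms=3b +2686.567ms=3b
4) 5373.134ms=6b +2686.567ms=3b
5) 8059.701ms=9b +2686.567ms=3b
Σ=12b of 12 (67bpm 6/8) — PASS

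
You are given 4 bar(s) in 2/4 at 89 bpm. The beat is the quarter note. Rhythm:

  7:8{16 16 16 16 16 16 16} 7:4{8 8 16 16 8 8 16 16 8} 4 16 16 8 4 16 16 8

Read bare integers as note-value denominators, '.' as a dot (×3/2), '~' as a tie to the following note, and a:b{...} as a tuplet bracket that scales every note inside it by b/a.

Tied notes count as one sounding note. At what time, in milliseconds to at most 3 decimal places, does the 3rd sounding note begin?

1. 0.0ms @ 0 + 192.616ms (2/7)
2. 192.616ms @ 2/7 + 192.616ms (2/7)
3. 385.233ms @ 4/7 + 192.616ms (2/7)
4. 577.849ms @ 6/7 + 192.616ms (2/7)
5. 770.465ms @ 8/7 + 192.616ms (2/7)
6. 963.082ms @ 10/7 + 192.616ms (2/7)
7. 1155.698ms @ 12/7 + 192.616ms (2/7)
8. 1348.315ms @ 2 + 192.616ms (2/7)
9. 1540.931ms @ 16/7 + 192.616ms (2/7)
10. 1733.547ms @ 18/7 + 96.308ms (1/7)
11. 1829.856ms @ 19/7 + 96.308ms (1/7)
12. 1926.164ms @ 20/7 + 192.616ms (2/7)
13. 2118.78ms @ 22/7 + 192.616ms (2/7)
14. 2311.396ms @ 24/7 + 96.308ms (1/7)
15. 2407.705ms @ 25/7 + 96.308ms (1/7)
16. 2504.013ms @ 26/7 + 192.616ms (2/7)
17. 2696.629ms @ 4 + 674.157ms (1)
18. 3370.787ms @ 5 + 168.539ms (1/4)
19. 3539.326ms @ 21/4 + 168.539ms (1/4)
20. 3707.865ms @ 11/2 + 337.079ms (1/2)
21. 4044.944ms @ 6 + 674.157ms (1)
22. 4719.101ms @ 7 + 168.539ms (1/4)
23. 4887.64ms @ 29/4 + 168.539ms (1/4)
24. 5056.18ms @ 15/2 + 337.079ms (1/2)

note 3 onset = 4/7b = 385.233ms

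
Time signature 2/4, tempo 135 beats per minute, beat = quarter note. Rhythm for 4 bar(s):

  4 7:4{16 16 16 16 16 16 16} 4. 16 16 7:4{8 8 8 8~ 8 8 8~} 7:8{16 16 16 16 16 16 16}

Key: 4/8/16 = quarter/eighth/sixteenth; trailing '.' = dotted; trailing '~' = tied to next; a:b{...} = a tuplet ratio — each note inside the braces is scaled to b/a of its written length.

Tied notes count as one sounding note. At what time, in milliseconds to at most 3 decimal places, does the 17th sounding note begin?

note 17 onset = 40/7b = 2539.683ms

1. 0.0ms @ 0 + 444.444ms (1)
2. 444.444ms @ 1 + 63.492ms (1/7)
3. 507.937ms @ 8/7 + 63.492ms (1/7)
4. 571.429ms @ 9/7 + 63.492ms (1/7)
5. 634.921ms @ 10/7 + 63.492ms (1/7)
6. 698.413ms @ 11/7 + 63.492ms (1/7)
7. 761.905ms @ 12/7 + 63.492ms (1/7)
8. 825.397ms @ 13/7 + 63.492ms (1/7)
9. 888.889ms @ 2 + 666.667ms (3/2)
10. 1555.556ms @ 7/2 + 111.111ms (1/4)
11. 1666.667ms @ 15/4 + 111.111ms (1/4)
12. 1777.778ms @ 4 + 126.984ms (2/7)
13. 1904.762ms @ 30/7 + 126.984ms (2/7)
14. 2031.746ms @ 32/7 + 126.984ms (2/7)
15. 2158.73ms @ 34/7 + 253.968ms (4/7)
16. 2412.698ms @ 38/7 + 126.984ms (2/7)
17. 2539.683ms @ 40/7 + 253.968ms (4/7)
18. 2793.651ms @ 44/7 + 126.984ms (2/7)
19. 2920.635ms @ 46/7 + 126.984ms (2/7)
20. 3047.619ms @ 48/7 + 126.984ms (2/7)
21. 3174.603ms @ 50/7 + 126.984ms (2/7)
22. 3301.587ms @ 52/7 + 126.984ms (2/7)
23. 3428.571ms @ 54/7 + 126.984ms (2/7)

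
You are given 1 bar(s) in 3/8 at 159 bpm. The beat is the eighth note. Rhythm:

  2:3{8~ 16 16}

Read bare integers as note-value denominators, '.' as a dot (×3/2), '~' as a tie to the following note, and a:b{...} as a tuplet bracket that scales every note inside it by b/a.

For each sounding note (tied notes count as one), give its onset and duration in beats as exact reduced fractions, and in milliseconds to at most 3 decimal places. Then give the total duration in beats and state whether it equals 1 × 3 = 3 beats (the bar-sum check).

1) 0.0ms=0b +849.057ms=9/4b
2) 849.057ms=9/4b +283.019ms=3/4b
Σ=3b of 3 (159bpm 3/8) — PASS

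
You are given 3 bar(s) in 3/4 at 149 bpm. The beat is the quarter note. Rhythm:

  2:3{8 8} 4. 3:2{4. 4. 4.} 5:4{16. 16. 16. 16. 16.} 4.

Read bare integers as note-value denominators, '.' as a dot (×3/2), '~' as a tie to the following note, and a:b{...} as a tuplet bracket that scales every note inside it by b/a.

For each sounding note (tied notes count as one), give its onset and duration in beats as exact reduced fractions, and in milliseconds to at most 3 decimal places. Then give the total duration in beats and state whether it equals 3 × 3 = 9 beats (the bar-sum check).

1) 0.0ms=0b +302.013ms=3/4b
2) 302.013ms=3/4b +302.013ms=3/4b
3) 604.027ms=3/2b +604.027ms=3/2b
4) 1208.054ms=3b +402.685ms=1b
5) 1610.738ms=4b +402.685ms=1b
6) 2013.423ms=5b +402.685ms=1b
7) 2416.107ms=6b +120.805ms=3/10b
8) 2536.913ms=63/10b +120.805ms=3/10b
9) 2657.718ms=33/5b +120.805ms=3/10b
10) 2778.523ms=69/10b +120.805ms=3/10b
11) 2899.329ms=36/5b +120.805ms=3/10b
12) 3020.134ms=15/2b +604.027ms=3/2b
Σ=9b of 9 (149bpm 3/4) — PASS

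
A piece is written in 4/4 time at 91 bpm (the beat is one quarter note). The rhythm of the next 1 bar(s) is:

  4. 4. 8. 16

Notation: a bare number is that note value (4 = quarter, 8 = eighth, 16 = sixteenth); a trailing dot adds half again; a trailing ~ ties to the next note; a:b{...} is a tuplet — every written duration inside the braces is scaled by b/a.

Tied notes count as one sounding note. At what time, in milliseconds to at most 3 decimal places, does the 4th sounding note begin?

1. 0.0ms @ 0 + 989.011ms (3/2)
2. 989.011ms @ 3/2 + 989.011ms (3/2)
3. 1978.022ms @ 3 + 494.505ms (3/4)
4. 2472.527ms @ 15/4 + 164.835ms (1/4)

note 4 onset = 15/4b = 2472.527ms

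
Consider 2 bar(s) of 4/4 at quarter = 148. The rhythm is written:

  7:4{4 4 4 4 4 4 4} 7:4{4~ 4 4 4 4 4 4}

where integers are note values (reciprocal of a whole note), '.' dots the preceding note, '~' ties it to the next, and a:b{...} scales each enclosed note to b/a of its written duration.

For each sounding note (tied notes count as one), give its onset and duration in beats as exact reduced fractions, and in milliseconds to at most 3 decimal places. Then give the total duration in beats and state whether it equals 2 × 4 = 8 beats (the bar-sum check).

1) 0.0ms=0b +231.66ms=4/7b
2) 231.66ms=4/7b +231.66ms=4/7b
3) 463.32ms=8/7b +231.66ms=4/7b
4) 694.981ms=12/7b +231.66ms=4/7b
5) 926.641ms=16/7b +231.66ms=4/7b
6) 1158.301ms=20/7b +231.66ms=4/7b
7) 1389.961ms=24/7b +231.66ms=4/7b
8) 1621.622ms=4b +463.32ms=8/7b
9) 2084.942ms=36/7b +231.66ms=4/7b
10) 2316.602ms=40/7b +231.66ms=4/7b
11) 2548.263ms=44/7b +231.66ms=4/7b
12) 2779.923ms=48/7b +231.66ms=4/7b
13) 3011.583ms=52/7b +231.66ms=4/7b
Σ=8b of 8 (148bpm 4/4) — PASS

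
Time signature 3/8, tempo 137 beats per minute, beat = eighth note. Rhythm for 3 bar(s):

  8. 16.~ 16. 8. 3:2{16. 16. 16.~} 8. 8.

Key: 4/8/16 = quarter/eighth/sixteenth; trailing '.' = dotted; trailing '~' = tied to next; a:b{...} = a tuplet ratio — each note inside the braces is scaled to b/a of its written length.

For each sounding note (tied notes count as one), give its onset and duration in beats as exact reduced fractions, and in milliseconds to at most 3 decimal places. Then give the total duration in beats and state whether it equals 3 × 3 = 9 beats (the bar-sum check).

1) 0.0ms=0b +656.934ms=3/2b
2) 656.934ms=3/2b +656.934ms=3/2b
3) 1313.869ms=3b +656.934ms=3/2b
4) 1970.803ms=9/2b +218.978ms=1/2b
5) 2189.781ms=5b +218.978ms=1/2b
6) 2408.759ms=11/2b +875.912ms=2b
7) 3284.672ms=15/2b +656.934ms=3/2b
Σ=9b of 9 (137bpm 3/8) — PASS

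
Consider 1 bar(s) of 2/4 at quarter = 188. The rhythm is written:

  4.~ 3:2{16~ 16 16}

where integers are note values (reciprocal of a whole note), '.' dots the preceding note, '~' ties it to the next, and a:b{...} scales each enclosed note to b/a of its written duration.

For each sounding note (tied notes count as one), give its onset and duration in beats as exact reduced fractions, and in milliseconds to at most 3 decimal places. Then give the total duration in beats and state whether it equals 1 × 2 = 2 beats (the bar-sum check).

1) 0.0ms=0b +585.106ms=11/6b
2) 585.106ms=11/6b +53.191ms=1/6b
Σ=2b of 2 (188bpm 2/4) — PASS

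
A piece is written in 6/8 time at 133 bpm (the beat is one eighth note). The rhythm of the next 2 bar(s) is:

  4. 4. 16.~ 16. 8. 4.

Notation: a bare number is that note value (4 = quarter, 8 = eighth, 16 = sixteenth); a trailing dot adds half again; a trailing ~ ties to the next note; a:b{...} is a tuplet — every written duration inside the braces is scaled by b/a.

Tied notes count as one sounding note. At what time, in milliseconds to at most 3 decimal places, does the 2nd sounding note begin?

1. 0.0ms @ 0 + 1353.383ms (3)
2. 1353.383ms @ 3 + 1353.383ms (3)
3. 2706.767ms @ 6 + 676.692ms (3/2)
4. 3383.459ms @ 15/2 + 676.692ms (3/2)
5. 4060.15ms @ 9 + 1353.383ms (3)

note 2 onset = 3b = 1353.383ms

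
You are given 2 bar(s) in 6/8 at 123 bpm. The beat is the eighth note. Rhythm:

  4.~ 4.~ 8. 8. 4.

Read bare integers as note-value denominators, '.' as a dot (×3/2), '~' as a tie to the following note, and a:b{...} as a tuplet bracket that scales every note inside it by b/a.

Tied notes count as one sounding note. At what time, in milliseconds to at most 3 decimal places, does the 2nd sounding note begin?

1. 0.0ms @ 0 + 3658.537ms (15/2)
2. 3658.537ms @ 15/2 + 731.707ms (3/2)
3. 4390.244ms @ 9 + 1463.415ms (3)

note 2 onset = 15/2b = 3658.537ms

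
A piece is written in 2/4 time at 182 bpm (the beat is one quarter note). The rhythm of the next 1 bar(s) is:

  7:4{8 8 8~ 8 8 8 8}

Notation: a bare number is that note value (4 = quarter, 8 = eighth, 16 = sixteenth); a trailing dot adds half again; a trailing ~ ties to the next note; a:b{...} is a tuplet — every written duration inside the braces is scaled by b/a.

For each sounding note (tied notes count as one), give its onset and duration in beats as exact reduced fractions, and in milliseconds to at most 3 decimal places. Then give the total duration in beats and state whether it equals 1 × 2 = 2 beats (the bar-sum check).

1) 0.0ms=0b +94.192ms=2/7b
2) 94.192ms=2/7b +94.192ms=2/7b
3) 188.383ms=4/7b +188.383ms=4/7b
4) 376.766ms=8/7b +94.192ms=2/7b
5) 470.958ms=10/7b +94.192ms=2/7b
6) 565.149ms=12/7b +94.192ms=2/7b
Σ=2b of 2 (182bpm 2/4) — PASS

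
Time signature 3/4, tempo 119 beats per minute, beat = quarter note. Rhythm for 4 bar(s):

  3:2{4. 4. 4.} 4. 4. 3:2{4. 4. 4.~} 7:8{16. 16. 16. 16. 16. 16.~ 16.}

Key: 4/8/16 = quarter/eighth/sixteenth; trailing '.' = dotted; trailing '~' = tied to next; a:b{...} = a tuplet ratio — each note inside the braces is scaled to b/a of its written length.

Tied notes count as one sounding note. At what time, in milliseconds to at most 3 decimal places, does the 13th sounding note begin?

1. 0.0ms @ 0 + 504.202ms (1)
2. 504.202ms @ 1 + 504.202ms (1)
3. 1008.403ms @ 2 + 504.202ms (1)
4. 1512.605ms @ 3 + 756.303ms (3/2)
5. 2268.908ms @ 9/2 + 756.303ms (3/2)
6. 3025.21ms @ 6 + 504.202ms (1)
7. 3529.412ms @ 7 + 504.202ms (1)
8. 4033.613ms @ 8 + 720.288ms (10/7)
9. 4753.902ms @ 66/7 + 216.086ms (3/7)
10. 4969.988ms @ 69/7 + 216.086ms (3/7)
11. 5186.074ms @ 72/7 + 216.086ms (3/7)
12. 5402.161ms @ 75/7 + 216.086ms (3/7)
13. 5618.247ms @ 78/7 + 432.173ms (6/7)

note 13 onset = 78/7b = 5618.247ms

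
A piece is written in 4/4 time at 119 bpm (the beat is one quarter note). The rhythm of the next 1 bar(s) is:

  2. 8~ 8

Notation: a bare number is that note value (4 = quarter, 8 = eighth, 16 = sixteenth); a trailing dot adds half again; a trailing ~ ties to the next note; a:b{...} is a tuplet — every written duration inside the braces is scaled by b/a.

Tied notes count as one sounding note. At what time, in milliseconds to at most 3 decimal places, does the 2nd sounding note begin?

1. 0.0ms @ 0 + 1512.605ms (3)
2. 1512.605ms @ 3 + 504.202ms (1)

note 2 onset = 3b = 1512.605ms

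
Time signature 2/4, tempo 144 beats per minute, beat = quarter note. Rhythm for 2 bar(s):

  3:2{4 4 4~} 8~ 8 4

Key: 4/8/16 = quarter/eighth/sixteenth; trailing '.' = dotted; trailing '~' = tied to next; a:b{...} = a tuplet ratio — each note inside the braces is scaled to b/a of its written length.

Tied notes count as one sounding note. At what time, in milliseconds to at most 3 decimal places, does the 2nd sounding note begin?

note 2 onset = 2/3b = 277.778ms

1. 0.0ms @ 0 + 277.778ms (2/3)
2. 277.778ms @ 2/3 + 277.778ms (2/3)
3. 555.556ms @ 4/3 + 694.444ms (5/3)
4. 1250.0ms @ 3 + 416.667ms (1)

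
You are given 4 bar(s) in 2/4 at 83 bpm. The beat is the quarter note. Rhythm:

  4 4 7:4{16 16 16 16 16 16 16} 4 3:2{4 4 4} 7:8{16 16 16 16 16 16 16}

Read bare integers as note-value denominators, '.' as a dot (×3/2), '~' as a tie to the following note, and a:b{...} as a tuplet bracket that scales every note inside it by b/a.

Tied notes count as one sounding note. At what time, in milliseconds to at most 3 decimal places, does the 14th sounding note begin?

1. 0.0ms @ 0 + 722.892ms (1)
2. 722.892ms @ 1 + 722.892ms (1)
3. 1445.783ms @ 2 + 103.27ms (1/7)
4. 1549.053ms @ 15/7 + 103.27ms (1/7)
5. 1652.324ms @ 16/7 + 103.27ms (1/7)
6. 1755.594ms @ 17/7 + 103.27ms (1/7)
7. 1858.864ms @ 18/7 + 103.27ms (1/7)
8. 1962.134ms @ 19/7 + 103.27ms (1/7)
9. 2065.404ms @ 20/7 + 103.27ms (1/7)
10. 2168.675ms @ 3 + 722.892ms (1)
11. 2891.566ms @ 4 + 481.928ms (2/3)
12. 3373.494ms @ 14/3 + 481.928ms (2/3)
13. 3855.422ms @ 16/3 + 481.928ms (2/3)
14. 4337.349ms @ 6 + 206.54ms (2/7)
15. 4543.89ms @ 44/7 + 206.54ms (2/7)
16. 4750.43ms @ 46/7 + 206.54ms (2/7)
17. 4956.971ms @ 48/7 + 206.54ms (2/7)
18. 5163.511ms @ 50/7 + 206.54ms (2/7)
19. 5370.052ms @ 52/7 + 206.54ms (2/7)
20. 5576.592ms @ 54/7 + 206.54ms (2/7)

note 14 onset = 6b = 4337.349ms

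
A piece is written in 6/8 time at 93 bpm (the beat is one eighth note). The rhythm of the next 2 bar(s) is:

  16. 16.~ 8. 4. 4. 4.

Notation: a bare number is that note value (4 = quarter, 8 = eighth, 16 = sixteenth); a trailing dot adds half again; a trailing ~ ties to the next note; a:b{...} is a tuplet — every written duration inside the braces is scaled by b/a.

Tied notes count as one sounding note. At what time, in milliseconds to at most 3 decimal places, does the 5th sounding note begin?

1. 0.0ms @ 0 + 483.871ms (3/4)
2. 483.871ms @ 3/4 + 1451.613ms (9/4)
3. 1935.484ms @ 3 + 1935.484ms (3)
4. 3870.968ms @ 6 + 1935.484ms (3)
5. 5806.452ms @ 9 + 1935.484ms (3)

note 5 onset = 9b = 5806.452ms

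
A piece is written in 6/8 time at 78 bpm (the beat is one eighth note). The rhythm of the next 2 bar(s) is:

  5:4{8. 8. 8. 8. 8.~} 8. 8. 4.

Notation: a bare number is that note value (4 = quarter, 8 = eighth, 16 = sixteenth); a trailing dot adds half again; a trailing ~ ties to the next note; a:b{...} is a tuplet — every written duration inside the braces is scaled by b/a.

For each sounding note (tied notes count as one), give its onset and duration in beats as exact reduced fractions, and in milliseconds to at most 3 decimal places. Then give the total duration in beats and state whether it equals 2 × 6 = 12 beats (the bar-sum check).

1) 0.0ms=0b +923.077ms=6/5b
2) 923.077ms=6/5b +923.077ms=6/5b
3) 1846.154ms=12/5b +923.077ms=6/5b
4) 2769.231ms=18/5b +923.077ms=6/5b
5) 3692.308ms=24/5b +2076.923ms=27/10b
6) 5769.231ms=15/2b +1153.846ms=3/2b
7) 6923.077ms=9b +2307.692ms=3b
Σ=12b of 12 (78bpm 6/8) — PASS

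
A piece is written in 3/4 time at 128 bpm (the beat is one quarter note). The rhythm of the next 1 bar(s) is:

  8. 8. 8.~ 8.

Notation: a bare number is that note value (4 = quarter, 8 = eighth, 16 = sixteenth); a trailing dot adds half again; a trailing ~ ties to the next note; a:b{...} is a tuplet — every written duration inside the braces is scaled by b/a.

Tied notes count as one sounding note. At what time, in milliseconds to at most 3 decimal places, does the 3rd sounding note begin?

note 3 onset = 3/2b = 703.125ms

1. 0.0ms @ 0 + 351.562ms (3/4)
2. 351.562ms @ 3/4 + 351.562ms (3/4)
3. 703.125ms @ 3/2 + 703.125ms (3/2)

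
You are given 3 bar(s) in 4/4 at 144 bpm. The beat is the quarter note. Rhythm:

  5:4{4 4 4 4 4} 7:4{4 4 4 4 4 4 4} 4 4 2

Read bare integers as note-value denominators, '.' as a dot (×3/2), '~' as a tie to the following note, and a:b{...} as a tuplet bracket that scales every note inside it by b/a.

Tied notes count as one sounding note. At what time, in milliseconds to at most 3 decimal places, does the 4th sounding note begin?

note 4 onset = 12/5b = 1000.0ms

1. 0.0ms @ 0 + 333.333ms (4/5)
2. 333.333ms @ 4/5 + 333.333ms (4/5)
3. 666.667ms @ 8/5 + 333.333ms (4/5)
4. 1000.0ms @ 12/5 + 333.333ms (4/5)
5. 1333.333ms @ 16/5 + 333.333ms (4/5)
6. 1666.667ms @ 4 + 238.095ms (4/7)
7. 1904.762ms @ 32/7 + 238.095ms (4/7)
8. 2142.857ms @ 36/7 + 238.095ms (4/7)
9. 2380.952ms @ 40/7 + 238.095ms (4/7)
10. 2619.048ms @ 44/7 + 238.095ms (4/7)
11. 2857.143ms @ 48/7 + 238.095ms (4/7)
12. 3095.238ms @ 52/7 + 238.095ms (4/7)
13. 3333.333ms @ 8 + 416.667ms (1)
14. 3750.0ms @ 9 + 416.667ms (1)
15. 4166.667ms @ 10 + 833.333ms (2)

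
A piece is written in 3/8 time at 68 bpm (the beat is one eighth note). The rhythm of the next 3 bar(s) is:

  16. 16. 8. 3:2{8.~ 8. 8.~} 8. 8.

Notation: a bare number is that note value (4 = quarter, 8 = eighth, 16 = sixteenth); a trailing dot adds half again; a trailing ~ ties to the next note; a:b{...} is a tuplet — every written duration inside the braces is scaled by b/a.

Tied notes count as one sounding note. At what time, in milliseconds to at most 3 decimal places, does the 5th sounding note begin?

note 5 onset = 5b = 4411.765ms

1. 0.0ms @ 0 + 661.765ms (3/4)
2. 661.765ms @ 3/4 + 661.765ms (3/4)
3. 1323.529ms @ 3/2 + 1323.529ms (3/2)
4. 2647.059ms @ 3 + 1764.706ms (2)
5. 4411.765ms @ 5 + 2205.882ms (5/2)
6. 6617.647ms @ 15/2 + 1323.529ms (3/2)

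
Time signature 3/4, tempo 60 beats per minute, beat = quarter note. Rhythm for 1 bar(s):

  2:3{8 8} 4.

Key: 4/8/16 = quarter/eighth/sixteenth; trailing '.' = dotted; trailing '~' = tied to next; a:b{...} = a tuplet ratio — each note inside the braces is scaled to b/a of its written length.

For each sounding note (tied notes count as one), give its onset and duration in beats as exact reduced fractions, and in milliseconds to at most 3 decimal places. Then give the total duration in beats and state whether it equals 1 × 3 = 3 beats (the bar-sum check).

1) 0.0ms=0b +750.0ms=3/4b
2) 750.0ms=3/4b +750.0ms=3/4b
3) 1500.0ms=3/2b +1500.0ms=3/2b
Σ=3b of 3 (60bpm 3/4) — PASS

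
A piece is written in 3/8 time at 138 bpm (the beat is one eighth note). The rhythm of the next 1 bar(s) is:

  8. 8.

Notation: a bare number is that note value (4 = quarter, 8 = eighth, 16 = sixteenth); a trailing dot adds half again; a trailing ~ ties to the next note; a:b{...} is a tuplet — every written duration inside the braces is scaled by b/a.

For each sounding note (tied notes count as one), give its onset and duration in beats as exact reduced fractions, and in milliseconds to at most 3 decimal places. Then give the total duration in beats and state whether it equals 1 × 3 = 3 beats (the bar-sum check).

1) 0.0ms=0b +652.174ms=3/2b
2) 652.174ms=3/2b +652.174ms=3/2b
Σ=3b of 3 (138bpm 3/8) — PASS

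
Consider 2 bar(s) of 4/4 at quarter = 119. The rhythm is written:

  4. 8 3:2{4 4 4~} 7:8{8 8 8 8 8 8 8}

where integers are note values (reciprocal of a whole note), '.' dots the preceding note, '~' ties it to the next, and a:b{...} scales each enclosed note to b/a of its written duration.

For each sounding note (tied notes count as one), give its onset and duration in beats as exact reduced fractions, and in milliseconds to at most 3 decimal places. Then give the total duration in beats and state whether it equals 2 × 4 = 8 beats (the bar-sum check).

1) 0.0ms=0b +756.303ms=3/2b
2) 756.303ms=3/2b +252.101ms=1/2b
3) 1008.403ms=2b +336.134ms=2/3b
4) 1344.538ms=8/3b +336.134ms=2/3b
5) 1680.672ms=10/3b +624.25ms=26/21b
6) 2304.922ms=32/7b +288.115ms=4/7b
7) 2593.037ms=36/7b +288.115ms=4/7b
8) 2881.152ms=40/7b +288.115ms=4/7b
9) 3169.268ms=44/7b +288.115ms=4/7b
10) 3457.383ms=48/7b +288.115ms=4/7b
11) 3745.498ms=52/7b +288.115ms=4/7b
Σ=8b of 8 (119bpm 4/4) — PASS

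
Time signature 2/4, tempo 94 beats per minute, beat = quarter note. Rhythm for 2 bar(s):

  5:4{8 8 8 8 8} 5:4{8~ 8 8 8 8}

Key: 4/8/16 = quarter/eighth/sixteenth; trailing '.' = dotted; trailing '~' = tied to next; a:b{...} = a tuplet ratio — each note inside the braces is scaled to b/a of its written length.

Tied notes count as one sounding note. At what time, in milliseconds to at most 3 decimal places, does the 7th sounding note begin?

note 7 onset = 14/5b = 1787.234ms

1. 0.0ms @ 0 + 255.319ms (2/5)
2. 255.319ms @ 2/5 + 255.319ms (2/5)
3. 510.638ms @ 4/5 + 255.319ms (2/5)
4. 765.957ms @ 6/5 + 255.319ms (2/5)
5. 1021.277ms @ 8/5 + 255.319ms (2/5)
6. 1276.596ms @ 2 + 510.638ms (4/5)
7. 1787.234ms @ 14/5 + 255.319ms (2/5)
8. 2042.553ms @ 16/5 + 255.319ms (2/5)
9. 2297.872ms @ 18/5 + 255.319ms (2/5)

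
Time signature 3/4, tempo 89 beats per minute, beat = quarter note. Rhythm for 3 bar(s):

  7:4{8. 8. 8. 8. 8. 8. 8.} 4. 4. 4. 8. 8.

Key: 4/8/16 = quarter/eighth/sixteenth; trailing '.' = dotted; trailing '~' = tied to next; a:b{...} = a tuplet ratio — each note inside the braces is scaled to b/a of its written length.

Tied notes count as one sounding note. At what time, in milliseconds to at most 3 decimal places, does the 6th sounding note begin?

note 6 onset = 15/7b = 1444.623ms

1. 0.0ms @ 0 + 288.925ms (3/7)
2. 288.925ms @ 3/7 + 288.925ms (3/7)
3. 577.849ms @ 6/7 + 288.925ms (3/7)
4. 866.774ms @ 9/7 + 288.925ms (3/7)
5. 1155.698ms @ 12/7 + 288.925ms (3/7)
6. 1444.623ms @ 15/7 + 288.925ms (3/7)
7. 1733.547ms @ 18/7 + 288.925ms (3/7)
8. 2022.472ms @ 3 + 1011.236ms (3/2)
9. 3033.708ms @ 9/2 + 1011.236ms (3/2)
10. 4044.944ms @ 6 + 1011.236ms (3/2)
11. 5056.18ms @ 15/2 + 505.618ms (3/4)
12. 5561.798ms @ 33/4 + 505.618ms (3/4)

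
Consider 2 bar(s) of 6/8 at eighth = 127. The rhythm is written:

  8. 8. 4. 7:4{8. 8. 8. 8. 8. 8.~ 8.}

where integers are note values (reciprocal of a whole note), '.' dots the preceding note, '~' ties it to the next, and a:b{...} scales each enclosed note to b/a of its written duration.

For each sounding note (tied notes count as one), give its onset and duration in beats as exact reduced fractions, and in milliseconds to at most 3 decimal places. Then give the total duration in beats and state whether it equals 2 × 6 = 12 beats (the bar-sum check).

1) 0.0ms=0b +708.661ms=3/2b
2) 708.661ms=3/2b +708.661ms=3/2b
3) 1417.323ms=3b +1417.323ms=3b
4) 2834.646ms=6b +404.949ms=6/7b
5) 3239.595ms=48/7b +404.949ms=6/7b
6) 3644.544ms=54/7b +404.949ms=6/7b
7) 4049.494ms=60/7b +404.949ms=6/7b
8) 4454.443ms=66/7b +404.949ms=6/7b
9) 4859.393ms=72/7b +809.899ms=12/7b
Σ=12b of 12 (127bpm 6/8) — PASS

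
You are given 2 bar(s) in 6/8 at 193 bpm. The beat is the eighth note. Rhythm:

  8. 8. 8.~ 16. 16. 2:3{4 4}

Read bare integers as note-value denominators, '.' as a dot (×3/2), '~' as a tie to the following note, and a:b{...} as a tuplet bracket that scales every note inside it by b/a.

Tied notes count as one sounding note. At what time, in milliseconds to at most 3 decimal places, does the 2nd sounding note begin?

note 2 onset = 3/2b = 466.321ms

1. 0.0ms @ 0 + 466.321ms (3/2)
2. 466.321ms @ 3/2 + 466.321ms (3/2)
3. 932.642ms @ 3 + 699.482ms (9/4)
4. 1632.124ms @ 21/4 + 233.161ms (3/4)
5. 1865.285ms @ 6 + 932.642ms (3)
6. 2797.927ms @ 9 + 932.642ms (3)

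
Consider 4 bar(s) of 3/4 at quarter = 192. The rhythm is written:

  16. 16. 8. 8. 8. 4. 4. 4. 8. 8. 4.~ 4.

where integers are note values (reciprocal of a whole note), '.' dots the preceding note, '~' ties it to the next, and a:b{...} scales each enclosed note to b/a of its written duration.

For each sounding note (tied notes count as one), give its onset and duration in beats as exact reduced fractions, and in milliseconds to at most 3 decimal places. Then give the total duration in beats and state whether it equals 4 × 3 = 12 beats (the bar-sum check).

1) 0.0ms=0b +117.188ms=3/8b
2) 117.188ms=3/8b +117.188ms=3/8b
3) 234.375ms=3/4b +234.375ms=3/4b
4) 468.75ms=3/2b +234.375ms=3/4b
5) 703.125ms=9/4b +234.375ms=3/4b
6) 937.5ms=3b +468.75ms=3/2b
7) 1406.25ms=9/2b +468.75ms=3/2b
8) 1875.0ms=6b +468.75ms=3/2b
9) 2343.75ms=15/2b +234.375ms=3/4b
10) 2578.125ms=33/4b +234.375ms=3/4b
11) 2812.5ms=9b +937.5ms=3b
Σ=12b of 12 (192bpm 3/4) — PASS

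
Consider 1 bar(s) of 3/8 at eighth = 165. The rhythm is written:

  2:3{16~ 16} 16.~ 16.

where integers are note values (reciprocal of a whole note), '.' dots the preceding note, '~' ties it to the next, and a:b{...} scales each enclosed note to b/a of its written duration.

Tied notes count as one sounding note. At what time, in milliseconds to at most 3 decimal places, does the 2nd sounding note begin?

note 2 onset = 3/2b = 545.455ms

1. 0.0ms @ 0 + 545.455ms (3/2)
2. 545.455ms @ 3/2 + 545.455ms (3/2)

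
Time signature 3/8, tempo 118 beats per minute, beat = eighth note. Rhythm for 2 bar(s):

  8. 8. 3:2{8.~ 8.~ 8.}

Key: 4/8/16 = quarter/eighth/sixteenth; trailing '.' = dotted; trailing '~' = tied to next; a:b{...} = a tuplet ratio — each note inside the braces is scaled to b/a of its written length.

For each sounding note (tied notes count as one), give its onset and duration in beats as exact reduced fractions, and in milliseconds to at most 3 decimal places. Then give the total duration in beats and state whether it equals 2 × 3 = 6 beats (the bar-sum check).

1) 0.0ms=0b +762.712ms=3/2b
2) 762.712ms=3/2b +762.712ms=3/2b
3) 1525.424ms=3b +1525.424ms=3b
Σ=6b of 6 (118bpm 3/8) — PASS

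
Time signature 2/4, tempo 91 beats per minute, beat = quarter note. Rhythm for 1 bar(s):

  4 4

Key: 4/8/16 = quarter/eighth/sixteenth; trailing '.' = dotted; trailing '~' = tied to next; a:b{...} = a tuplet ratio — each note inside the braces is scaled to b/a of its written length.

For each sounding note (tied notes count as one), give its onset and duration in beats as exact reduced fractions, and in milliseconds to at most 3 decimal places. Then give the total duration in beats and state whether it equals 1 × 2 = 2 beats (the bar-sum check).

1) 0.0ms=0b +659.341ms=1b
2) 659.341ms=1b +659.341ms=1b
Σ=2b of 2 (91bpm 2/4) — PASS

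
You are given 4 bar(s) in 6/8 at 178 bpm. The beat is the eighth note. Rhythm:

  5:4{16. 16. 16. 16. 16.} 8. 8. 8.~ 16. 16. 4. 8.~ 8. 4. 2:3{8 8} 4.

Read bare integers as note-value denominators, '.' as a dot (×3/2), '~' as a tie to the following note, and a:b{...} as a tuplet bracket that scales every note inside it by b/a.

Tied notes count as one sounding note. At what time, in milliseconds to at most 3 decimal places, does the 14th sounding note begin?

1. 0.0ms @ 0 + 202.247ms (3/5)
2. 202.247ms @ 3/5 + 202.247ms (3/5)
3. 404.494ms @ 6/5 + 202.247ms (3/5)
4. 606.742ms @ 9/5 + 202.247ms (3/5)
5. 808.989ms @ 12/5 + 202.247ms (3/5)
6. 1011.236ms @ 3 + 505.618ms (3/2)
7. 1516.854ms @ 9/2 + 505.618ms (3/2)
8. 2022.472ms @ 6 + 758.427ms (9/4)
9. 2780.899ms @ 33/4 + 252.809ms (3/4)
10. 3033.708ms @ 9 + 1011.236ms (3)
11. 4044.944ms @ 12 + 1011.236ms (3)
12. 5056.18ms @ 15 + 1011.236ms (3)
13. 6067.416ms @ 18 + 505.618ms (3/2)
14. 6573.034ms @ 39/2 + 505.618ms (3/2)
15. 7078.652ms @ 21 + 1011.236ms (3)

note 14 onset = 39/2b = 6573.034ms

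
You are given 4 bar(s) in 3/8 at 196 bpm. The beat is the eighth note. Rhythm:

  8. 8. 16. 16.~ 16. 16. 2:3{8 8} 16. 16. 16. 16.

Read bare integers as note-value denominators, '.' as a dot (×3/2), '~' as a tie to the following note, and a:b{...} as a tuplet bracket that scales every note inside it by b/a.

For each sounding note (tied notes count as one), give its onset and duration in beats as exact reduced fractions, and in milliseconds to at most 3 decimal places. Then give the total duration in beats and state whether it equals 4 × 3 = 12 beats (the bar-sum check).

1) 0.0ms=0b +459.184ms=3/2b
2) 459.184ms=3/2b +459.184ms=3/2b
3) 918.367ms=3b +229.592ms=3/4b
4) 1147.959ms=15/4b +459.184ms=3/2b
5) 1607.143ms=21/4b +229.592ms=3/4b
6) 1836.735ms=6b +459.184ms=3/2b
7) 2295.918ms=15/2b +459.184ms=3/2b
8) 2755.102ms=9b +229.592ms=3/4b
9) 2984.694ms=39/4b +229.592ms=3/4b
10) 3214.286ms=21/2b +229.592ms=3/4b
11) 3443.878ms=45/4b +229.592ms=3/4b
Σ=12b of 12 (196bpm 3/8) — PASS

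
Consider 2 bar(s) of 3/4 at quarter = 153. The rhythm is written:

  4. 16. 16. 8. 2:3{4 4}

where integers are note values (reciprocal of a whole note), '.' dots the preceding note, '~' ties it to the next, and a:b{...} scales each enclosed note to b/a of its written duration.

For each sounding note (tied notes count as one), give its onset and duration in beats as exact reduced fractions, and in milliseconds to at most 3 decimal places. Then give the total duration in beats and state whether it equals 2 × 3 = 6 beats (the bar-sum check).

1) 0.0ms=0b +588.235ms=3/2b
2) 588.235ms=3/2b +147.059ms=3/8b
3) 735.294ms=15/8b +147.059ms=3/8b
4) 882.353ms=9/4b +294.118ms=3/4b
5) 1176.471ms=3b +588.235ms=3/2b
6) 1764.706ms=9/2b +588.235ms=3/2b
Σ=6b of 6 (153bpm 3/4) — PASS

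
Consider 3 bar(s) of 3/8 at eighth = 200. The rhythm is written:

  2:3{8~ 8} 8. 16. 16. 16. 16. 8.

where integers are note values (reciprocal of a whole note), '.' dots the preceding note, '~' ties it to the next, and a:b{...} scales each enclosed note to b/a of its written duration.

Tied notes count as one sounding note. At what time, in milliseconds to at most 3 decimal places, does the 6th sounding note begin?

1. 0.0ms @ 0 + 900.0ms (3)
2. 900.0ms @ 3 + 450.0ms (3/2)
3. 1350.0ms @ 9/2 + 225.0ms (3/4)
4. 1575.0ms @ 21/4 + 225.0ms (3/4)
5. 1800.0ms @ 6 + 225.0ms (3/4)
6. 2025.0ms @ 27/4 + 225.0ms (3/4)
7. 2250.0ms @ 15/2 + 450.0ms (3/2)

note 6 onset = 27/4b = 2025.0ms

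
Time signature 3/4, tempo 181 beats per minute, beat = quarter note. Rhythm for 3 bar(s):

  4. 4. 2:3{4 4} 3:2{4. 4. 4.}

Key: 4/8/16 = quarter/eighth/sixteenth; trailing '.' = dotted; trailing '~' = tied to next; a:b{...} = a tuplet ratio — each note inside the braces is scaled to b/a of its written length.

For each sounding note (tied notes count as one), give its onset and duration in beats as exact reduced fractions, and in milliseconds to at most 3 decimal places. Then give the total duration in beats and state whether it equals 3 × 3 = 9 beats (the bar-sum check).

1) 0.0ms=0b +497.238ms=3/2b
2) 497.238ms=3/2b +497.238ms=3/2b
3) 994.475ms=3b +497.238ms=3/2b
4) 1491.713ms=9/2b +497.238ms=3/2b
5) 1988.95ms=6b +331.492ms=1b
6) 2320.442ms=7b +331.492ms=1b
7) 2651.934ms=8b +331.492ms=1b
Σ=9b of 9 (181bpm 3/4) — PASS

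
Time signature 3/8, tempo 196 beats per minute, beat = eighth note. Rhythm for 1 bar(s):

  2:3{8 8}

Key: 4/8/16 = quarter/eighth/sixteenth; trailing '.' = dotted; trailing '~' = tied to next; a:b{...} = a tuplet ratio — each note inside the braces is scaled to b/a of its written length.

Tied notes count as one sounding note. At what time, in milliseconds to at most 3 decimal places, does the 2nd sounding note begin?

note 2 onset = 3/2b = 459.184ms

1. 0.0ms @ 0 + 459.184ms (3/2)
2. 459.184ms @ 3/2 + 459.184ms (3/2)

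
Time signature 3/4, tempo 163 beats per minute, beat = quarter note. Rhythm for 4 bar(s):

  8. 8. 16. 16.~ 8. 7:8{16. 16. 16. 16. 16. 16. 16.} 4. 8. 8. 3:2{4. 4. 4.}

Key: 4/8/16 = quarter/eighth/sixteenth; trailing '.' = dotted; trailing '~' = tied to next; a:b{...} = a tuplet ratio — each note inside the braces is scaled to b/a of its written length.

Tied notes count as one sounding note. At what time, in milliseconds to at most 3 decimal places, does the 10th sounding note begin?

1. 0.0ms @ 0 + 276.074ms (3/4)
2. 276.074ms @ 3/4 + 276.074ms (3/4)
3. 552.147ms @ 3/2 + 138.037ms (3/8)
4. 690.184ms @ 15/8 + 414.11ms (9/8)
5. 1104.294ms @ 3 + 157.756ms (3/7)
6. 1262.051ms @ 24/7 + 157.756ms (3/7)
7. 1419.807ms @ 27/7 + 157.756ms (3/7)
8. 1577.564ms @ 30/7 + 157.756ms (3/7)
9. 1735.32ms @ 33/7 + 157.756ms (3/7)
10. 1893.076ms @ 36/7 + 157.756ms (3/7)
11. 2050.833ms @ 39/7 + 157.756ms (3/7)
12. 2208.589ms @ 6 + 552.147ms (3/2)
13. 2760.736ms @ 15/2 + 276.074ms (3/4)
14. 3036.81ms @ 33/4 + 276.074ms (3/4)
15. 3312.883ms @ 9 + 368.098ms (1)
16. 3680.982ms @ 10 + 368.098ms (1)
17. 4049.08ms @ 11 + 368.098ms (1)

note 10 onset = 36/7b = 1893.076ms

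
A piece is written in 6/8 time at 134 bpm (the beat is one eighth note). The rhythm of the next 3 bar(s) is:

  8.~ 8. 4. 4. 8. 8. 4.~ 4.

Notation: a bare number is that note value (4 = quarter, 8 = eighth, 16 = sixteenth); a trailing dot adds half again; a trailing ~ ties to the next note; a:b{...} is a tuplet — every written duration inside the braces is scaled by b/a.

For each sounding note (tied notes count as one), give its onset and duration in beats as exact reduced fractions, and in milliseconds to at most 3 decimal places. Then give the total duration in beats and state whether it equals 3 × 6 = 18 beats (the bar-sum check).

1) 0.0ms=0b +1343.284ms=3b
2) 1343.284ms=3b +1343.284ms=3b
3) 2686.567ms=6b +1343.284ms=3b
4) 4029.851ms=9b +671.642ms=3/2b
5) 4701.493ms=21/2b +671.642ms=3/2b
6) 5373.134ms=12b +2686.567ms=6b
Σ=18b of 18 (134bpm 6/8) — PASS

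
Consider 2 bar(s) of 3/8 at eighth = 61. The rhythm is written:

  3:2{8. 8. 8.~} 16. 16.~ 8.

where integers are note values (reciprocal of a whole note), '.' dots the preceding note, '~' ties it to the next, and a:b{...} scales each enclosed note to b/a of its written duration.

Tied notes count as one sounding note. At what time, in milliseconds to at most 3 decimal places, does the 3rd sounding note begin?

1. 0.0ms @ 0 + 983.607ms (1)
2. 983.607ms @ 1 + 983.607ms (1)
3. 1967.213ms @ 2 + 1721.311ms (7/4)
4. 3688.525ms @ 15/4 + 2213.115ms (9/4)

note 3 onset = 2b = 1967.213ms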